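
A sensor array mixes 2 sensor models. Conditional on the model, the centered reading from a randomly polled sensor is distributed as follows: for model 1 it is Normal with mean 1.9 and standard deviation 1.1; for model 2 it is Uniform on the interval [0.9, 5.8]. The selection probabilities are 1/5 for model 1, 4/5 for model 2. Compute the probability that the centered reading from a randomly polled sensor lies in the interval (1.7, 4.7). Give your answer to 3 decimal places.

Conditional on each model, P(1.7 < X < 4.7): 1: 0.566681; 2: 0.612245.
By total probability, P(1.7 < X < 4.7) = 0.2·0.566681 + 0.8·0.612245 = 0.603132.

0.603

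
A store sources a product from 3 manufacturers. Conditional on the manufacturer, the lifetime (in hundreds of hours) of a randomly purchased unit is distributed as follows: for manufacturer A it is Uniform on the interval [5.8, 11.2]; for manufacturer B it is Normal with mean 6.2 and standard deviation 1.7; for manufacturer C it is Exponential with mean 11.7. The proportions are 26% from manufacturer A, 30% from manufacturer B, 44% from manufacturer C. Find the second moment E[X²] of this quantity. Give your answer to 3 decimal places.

152.279

For each component E[X²] = Var + (mean)², giving A: 74.68; B: 41.33; C: 273.78.
Overall E[X²] = 0.26·74.68 + 0.3·41.33 + 0.44·273.78 = 152.279.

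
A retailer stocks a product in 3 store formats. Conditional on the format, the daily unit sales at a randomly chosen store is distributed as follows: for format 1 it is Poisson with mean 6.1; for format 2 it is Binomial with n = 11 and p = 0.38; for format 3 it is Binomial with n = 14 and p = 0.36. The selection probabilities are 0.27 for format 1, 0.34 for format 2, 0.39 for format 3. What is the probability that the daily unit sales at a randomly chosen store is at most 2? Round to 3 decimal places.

Conditional on each format, P(X ≤ 2): 1: 0.0576529; 2: 0.147798; 3: 0.0728604.
By total probability, P(X ≤ 2) = 0.27·0.0576529 + 0.34·0.147798 + 0.39·0.0728604 = 0.0942332.

0.094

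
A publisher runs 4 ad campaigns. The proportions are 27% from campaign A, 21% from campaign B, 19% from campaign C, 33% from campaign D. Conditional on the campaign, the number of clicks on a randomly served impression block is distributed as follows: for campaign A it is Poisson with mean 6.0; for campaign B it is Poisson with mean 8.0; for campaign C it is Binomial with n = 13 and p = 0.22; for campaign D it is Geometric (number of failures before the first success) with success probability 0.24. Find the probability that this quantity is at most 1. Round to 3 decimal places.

Conditional on each campaign, P(X ≤ 1): A: 0.0173513; B: 0.00301916; C: 0.184602; D: 0.4224.
By total probability, P(X ≤ 1) = 0.27·0.0173513 + 0.21·0.00301916 + 0.19·0.184602 + 0.33·0.4224 = 0.179785.

0.180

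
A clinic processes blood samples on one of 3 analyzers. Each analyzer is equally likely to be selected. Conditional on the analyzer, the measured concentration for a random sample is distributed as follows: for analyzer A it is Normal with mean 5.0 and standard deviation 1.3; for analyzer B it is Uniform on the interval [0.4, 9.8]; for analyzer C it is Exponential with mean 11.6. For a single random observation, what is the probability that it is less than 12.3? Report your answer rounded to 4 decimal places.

Conditional on each analyzer, P(X < 12.3): A: 1; B: 1; C: 0.653664.
By total probability, P(X < 12.3) = 0.333333·1 + 0.333333·1 + 0.333333·0.653664 = 0.884555.

0.8846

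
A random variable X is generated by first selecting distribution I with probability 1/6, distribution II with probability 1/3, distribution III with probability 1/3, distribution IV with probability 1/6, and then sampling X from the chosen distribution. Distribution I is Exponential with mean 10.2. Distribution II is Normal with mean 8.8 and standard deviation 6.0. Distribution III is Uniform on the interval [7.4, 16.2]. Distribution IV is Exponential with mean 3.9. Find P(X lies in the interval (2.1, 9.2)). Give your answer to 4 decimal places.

Conditional on each component, P(2.1 < X < 9.2): I: 0.408156; II: 0.394508; III: 0.204545; IV: 0.489128.
By total probability, P(2.1 < X < 9.2) = 0.166667·0.408156 + 0.333333·0.394508 + 0.333333·0.204545 + 0.166667·0.489128 = 0.349232.

0.3492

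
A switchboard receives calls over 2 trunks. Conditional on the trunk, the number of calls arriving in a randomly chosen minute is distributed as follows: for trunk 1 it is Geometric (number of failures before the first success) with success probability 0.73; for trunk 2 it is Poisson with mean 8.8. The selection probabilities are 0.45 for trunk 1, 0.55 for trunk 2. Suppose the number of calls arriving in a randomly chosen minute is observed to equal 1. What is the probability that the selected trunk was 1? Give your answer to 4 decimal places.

0.9918

Likelihoods P(X=1 | ·): 1: 0.1971; 2: 0.00132645.
Posterior ∝ prior × likelihood. Numerator for 1: 0.45·0.1971 = 0.088695.
Normalizing constant: 0.45·0.1971 + 0.55·0.00132645 = 0.0894245.
P(1 | observation) = 0.088695 / 0.0894245 = 0.991842.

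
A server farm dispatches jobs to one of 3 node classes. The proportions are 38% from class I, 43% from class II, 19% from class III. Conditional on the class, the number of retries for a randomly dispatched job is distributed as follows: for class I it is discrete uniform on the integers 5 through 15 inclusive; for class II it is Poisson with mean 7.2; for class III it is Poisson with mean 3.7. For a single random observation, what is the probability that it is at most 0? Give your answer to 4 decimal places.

Conditional on each class, P(X ≤ 0): I: 0; II: 0.000746586; III: 0.0247235.
By total probability, P(X ≤ 0) = 0.38·0 + 0.43·0.000746586 + 0.19·0.0247235 = 0.0050185.

0.0050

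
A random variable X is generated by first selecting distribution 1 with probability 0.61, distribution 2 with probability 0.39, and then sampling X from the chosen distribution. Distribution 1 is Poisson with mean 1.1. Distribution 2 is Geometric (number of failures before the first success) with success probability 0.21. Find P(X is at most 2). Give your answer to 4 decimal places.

Conditional on each component, P(X ≤ 2): 1: 0.900416; 2: 0.506961.
By total probability, P(X ≤ 2) = 0.61·0.900416 + 0.39·0.506961 = 0.746969.

0.7470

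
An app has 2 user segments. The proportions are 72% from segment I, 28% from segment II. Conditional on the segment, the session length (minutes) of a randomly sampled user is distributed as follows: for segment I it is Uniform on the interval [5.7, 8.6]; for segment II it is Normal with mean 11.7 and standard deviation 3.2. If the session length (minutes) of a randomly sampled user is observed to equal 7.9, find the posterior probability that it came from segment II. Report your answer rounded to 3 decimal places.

0.065

Likelihoods f(7.9 | ·): I: 0.344828; II: 0.0615954.
Posterior ∝ prior × likelihood. Numerator for II: 0.28·0.0615954 = 0.0172467.
Normalizing constant: 0.72·0.344828 + 0.28·0.0615954 = 0.265523.
P(II | observation) = 0.0172467 / 0.265523 = 0.0649539.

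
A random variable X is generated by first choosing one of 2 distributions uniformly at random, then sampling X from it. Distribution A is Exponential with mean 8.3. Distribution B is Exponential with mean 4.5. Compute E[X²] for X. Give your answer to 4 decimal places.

89.1400

For each component E[X²] = Var + (mean)², giving A: 137.78; B: 40.5.
Overall E[X²] = 0.5·137.78 + 0.5·40.5 = 89.14.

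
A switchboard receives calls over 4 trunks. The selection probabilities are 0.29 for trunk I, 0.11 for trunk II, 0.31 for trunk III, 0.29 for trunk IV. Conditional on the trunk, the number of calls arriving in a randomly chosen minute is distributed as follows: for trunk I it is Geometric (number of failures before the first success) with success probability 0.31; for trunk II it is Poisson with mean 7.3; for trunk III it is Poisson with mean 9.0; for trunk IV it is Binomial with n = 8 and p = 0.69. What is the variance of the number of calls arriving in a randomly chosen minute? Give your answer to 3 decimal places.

13.319

Per component, I: μ=2.22581, E[X²]=12.1342; II: μ=7.3, E[X²]=60.59; III: μ=9, E[X²]=90; IV: μ=5.52, E[X²]=32.1816.
E[X] = 0.29·2.22581 + 0.11·7.3 + 0.31·9 + 0.29·5.52 = 5.83928.
E[X²] = 0.29·12.1342 + 0.11·60.59 + 0.31·90 + 0.29·32.1816 = 47.4165.
Var(X) = E[X²] − (E[X])² = 47.4165 − 34.0972 = 13.3193.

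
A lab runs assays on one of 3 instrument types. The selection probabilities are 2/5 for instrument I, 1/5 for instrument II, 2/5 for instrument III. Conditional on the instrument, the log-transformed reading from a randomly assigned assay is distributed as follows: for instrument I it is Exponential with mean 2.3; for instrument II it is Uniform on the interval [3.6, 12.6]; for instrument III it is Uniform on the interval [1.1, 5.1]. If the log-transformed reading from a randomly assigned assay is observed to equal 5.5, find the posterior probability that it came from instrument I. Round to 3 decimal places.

0.417

Likelihoods f(5.5 | ·): I: 0.0397871; II: 0.111111; III: 0.
Posterior ∝ prior × likelihood. Numerator for I: 0.4·0.0397871 = 0.0159148.
Normalizing constant: 0.4·0.0397871 + 0.2·0.111111 + 0.4·0 = 0.038137.
P(I | observation) = 0.0159148 / 0.038137 = 0.417306.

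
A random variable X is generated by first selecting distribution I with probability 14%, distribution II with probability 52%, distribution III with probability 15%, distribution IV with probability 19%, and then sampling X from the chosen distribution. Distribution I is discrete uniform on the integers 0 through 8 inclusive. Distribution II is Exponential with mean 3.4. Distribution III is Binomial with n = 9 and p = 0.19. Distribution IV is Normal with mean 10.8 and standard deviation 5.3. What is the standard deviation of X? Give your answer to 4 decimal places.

4.6737

Per component, I: μ=4, E[X²]=22.6667; II: μ=3.4, E[X²]=23.12; III: μ=1.71, E[X²]=4.3092; IV: μ=10.8, E[X²]=144.73.
E[X] = 0.14·4 + 0.52·3.4 + 0.15·1.71 + 0.19·10.8 = 4.6365.
E[X²] = 0.14·22.6667 + 0.52·23.12 + 0.15·4.3092 + 0.19·144.73 = 43.3408.
Var(X) = E[X²] − (E[X])² = 43.3408 − 21.4971 = 21.8437.
SD(X) = √21.8437 = 4.67372.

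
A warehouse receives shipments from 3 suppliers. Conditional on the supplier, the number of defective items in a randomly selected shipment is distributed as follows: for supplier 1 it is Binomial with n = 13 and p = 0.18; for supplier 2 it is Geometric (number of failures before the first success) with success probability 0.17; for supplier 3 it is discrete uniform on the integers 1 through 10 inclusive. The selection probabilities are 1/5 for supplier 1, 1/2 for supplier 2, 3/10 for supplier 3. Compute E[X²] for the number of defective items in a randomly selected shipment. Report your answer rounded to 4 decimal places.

39.3074

For each component E[X²] = Var + (mean)², giving 1: 7.3944; 2: 52.5571; 3: 38.5.
Overall E[X²] = 0.2·7.3944 + 0.5·52.5571 + 0.3·38.5 = 39.3074.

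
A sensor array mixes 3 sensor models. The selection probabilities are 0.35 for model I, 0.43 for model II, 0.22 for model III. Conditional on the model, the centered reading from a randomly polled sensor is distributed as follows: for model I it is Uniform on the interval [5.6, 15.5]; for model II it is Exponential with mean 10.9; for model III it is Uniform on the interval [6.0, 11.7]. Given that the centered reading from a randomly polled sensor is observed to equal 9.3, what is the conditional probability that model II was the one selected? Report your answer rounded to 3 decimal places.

0.185

Likelihoods f(9.3 | ·): I: 0.10101; II: 0.0390867; III: 0.175439.
Posterior ∝ prior × likelihood. Numerator for II: 0.43·0.0390867 = 0.0168073.
Normalizing constant: 0.35·0.10101 + 0.43·0.0390867 + 0.22·0.175439 = 0.0907573.
P(II | observation) = 0.0168073 / 0.0907573 = 0.185189.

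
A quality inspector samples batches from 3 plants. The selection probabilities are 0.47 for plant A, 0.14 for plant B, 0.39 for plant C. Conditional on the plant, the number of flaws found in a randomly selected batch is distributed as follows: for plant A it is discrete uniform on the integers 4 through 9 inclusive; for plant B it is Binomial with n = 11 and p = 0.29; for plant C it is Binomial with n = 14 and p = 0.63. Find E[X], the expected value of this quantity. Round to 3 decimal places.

Component means — A: 6.5; B: 3.19; C: 8.82.
E[X] = 0.47·6.5 + 0.14·3.19 + 0.39·8.82 = 6.9414.

6.941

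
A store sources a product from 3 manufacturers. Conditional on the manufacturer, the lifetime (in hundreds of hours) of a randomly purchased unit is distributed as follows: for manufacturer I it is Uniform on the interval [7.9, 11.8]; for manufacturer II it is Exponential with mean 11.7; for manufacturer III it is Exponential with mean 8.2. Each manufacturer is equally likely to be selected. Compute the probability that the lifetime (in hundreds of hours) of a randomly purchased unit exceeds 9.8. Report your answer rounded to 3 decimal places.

Conditional on each manufacturer, P(X > 9.8): I: 0.512821; II: 0.432745; III: 0.302667.
By total probability, P(X > 9.8) = 0.333333·0.512821 + 0.333333·0.432745 + 0.333333·0.302667 = 0.416077.

0.416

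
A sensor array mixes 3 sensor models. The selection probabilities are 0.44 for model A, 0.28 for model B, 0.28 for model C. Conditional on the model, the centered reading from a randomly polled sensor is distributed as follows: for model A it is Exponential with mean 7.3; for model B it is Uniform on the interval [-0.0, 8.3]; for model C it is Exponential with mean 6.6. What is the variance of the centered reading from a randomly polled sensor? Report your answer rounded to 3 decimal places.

39.005

Per component, A: μ=7.3, E[X²]=106.58; B: μ=4.15, E[X²]=22.9633; C: μ=6.6, E[X²]=87.12.
E[X] = 0.44·7.3 + 0.28·4.15 + 0.28·6.6 = 6.222.
E[X²] = 0.44·106.58 + 0.28·22.9633 + 0.28·87.12 = 77.7185.
Var(X) = E[X²] − (E[X])² = 77.7185 − 38.7133 = 39.0052.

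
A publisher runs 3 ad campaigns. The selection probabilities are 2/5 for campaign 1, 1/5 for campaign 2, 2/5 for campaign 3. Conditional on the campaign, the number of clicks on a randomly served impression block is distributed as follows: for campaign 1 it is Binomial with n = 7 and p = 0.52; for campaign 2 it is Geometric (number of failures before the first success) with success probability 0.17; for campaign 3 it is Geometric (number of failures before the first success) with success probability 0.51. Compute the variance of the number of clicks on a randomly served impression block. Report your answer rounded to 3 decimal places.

9.699

Per component, 1: μ=3.64, E[X²]=14.9968; 2: μ=4.88235, E[X²]=52.5571; 3: μ=0.960784, E[X²]=2.807.
E[X] = 0.4·3.64 + 0.2·4.88235 + 0.4·0.960784 = 2.81678.
E[X²] = 0.4·14.9968 + 0.2·52.5571 + 0.4·2.807 = 17.6329.
Var(X) = E[X²] − (E[X])² = 17.6329 − 7.93427 = 9.69866.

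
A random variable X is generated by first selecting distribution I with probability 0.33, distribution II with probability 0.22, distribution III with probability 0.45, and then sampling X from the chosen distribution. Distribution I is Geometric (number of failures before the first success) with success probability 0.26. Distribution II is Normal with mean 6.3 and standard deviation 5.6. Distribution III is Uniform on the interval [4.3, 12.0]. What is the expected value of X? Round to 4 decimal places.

5.9927

Component means — I: 2.84615; II: 6.3; III: 8.15.
E[X] = 0.33·2.84615 + 0.22·6.3 + 0.45·8.15 = 5.99273.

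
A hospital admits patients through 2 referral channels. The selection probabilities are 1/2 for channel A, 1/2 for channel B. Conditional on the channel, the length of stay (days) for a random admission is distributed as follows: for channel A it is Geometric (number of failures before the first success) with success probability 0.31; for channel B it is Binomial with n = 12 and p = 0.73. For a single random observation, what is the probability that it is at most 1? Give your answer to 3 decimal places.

0.262

Conditional on each channel, P(X ≤ 1): A: 0.5239; B: 5.01983e-06.
By total probability, P(X ≤ 1) = 0.5·0.5239 + 0.5·5.01983e-06 = 0.261953.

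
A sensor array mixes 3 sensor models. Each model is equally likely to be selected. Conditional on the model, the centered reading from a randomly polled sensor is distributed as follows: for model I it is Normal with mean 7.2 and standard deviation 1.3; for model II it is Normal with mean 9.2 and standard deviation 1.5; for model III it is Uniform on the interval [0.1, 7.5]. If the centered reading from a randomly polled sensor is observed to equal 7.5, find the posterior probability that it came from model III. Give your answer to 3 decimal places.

Likelihoods f(7.5 | ·): I: 0.298815; II: 0.139928; III: 0.135135.
Posterior ∝ prior × likelihood. Numerator for III: 0.333333·0.135135 = 0.045045.
Normalizing constant: 0.333333·0.298815 + 0.333333·0.139928 + 0.333333·0.135135 = 0.191293.
P(III | observation) = 0.045045 / 0.191293 = 0.235477.

0.235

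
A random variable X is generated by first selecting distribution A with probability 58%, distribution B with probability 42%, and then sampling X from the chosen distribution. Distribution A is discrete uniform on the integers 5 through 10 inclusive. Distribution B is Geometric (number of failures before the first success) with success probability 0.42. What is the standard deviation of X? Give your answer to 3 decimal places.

3.492

Per component, A: μ=7.5, E[X²]=59.1667; B: μ=1.38095, E[X²]=5.19501.
E[X] = 0.58·7.5 + 0.42·1.38095 = 4.93.
E[X²] = 0.58·59.1667 + 0.42·5.19501 = 36.4986.
Var(X) = E[X²] − (E[X])² = 36.4986 − 24.3049 = 12.1937.
SD(X) = √12.1937 = 3.49194.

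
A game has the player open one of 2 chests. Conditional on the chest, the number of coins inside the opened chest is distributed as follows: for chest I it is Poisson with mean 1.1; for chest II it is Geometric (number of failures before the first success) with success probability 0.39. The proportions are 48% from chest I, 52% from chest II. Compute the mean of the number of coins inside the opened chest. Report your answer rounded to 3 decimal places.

Component means — I: 1.1; II: 1.5641.
E[X] = 0.48·1.1 + 0.52·1.5641 = 1.34133.

1.341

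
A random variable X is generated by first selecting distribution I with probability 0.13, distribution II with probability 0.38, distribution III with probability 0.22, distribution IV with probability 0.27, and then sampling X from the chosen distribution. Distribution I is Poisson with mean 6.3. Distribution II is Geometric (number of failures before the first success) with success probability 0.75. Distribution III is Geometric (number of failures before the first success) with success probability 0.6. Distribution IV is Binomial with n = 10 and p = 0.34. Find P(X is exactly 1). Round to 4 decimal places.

Conditional on each component, P(X = 1): I: 0.0115687; II: 0.1875; III: 0.24; IV: 0.0807931.
By total probability, P(X = 1) = 0.13·0.0115687 + 0.38·0.1875 + 0.22·0.24 + 0.27·0.0807931 = 0.147368.

0.1474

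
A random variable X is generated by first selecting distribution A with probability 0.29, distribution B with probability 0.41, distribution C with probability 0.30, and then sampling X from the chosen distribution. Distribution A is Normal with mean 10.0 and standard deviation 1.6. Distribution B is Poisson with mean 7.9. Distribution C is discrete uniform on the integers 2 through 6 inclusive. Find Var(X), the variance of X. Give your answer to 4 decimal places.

10.1086

Per component, A: μ=10, E[X²]=102.56; B: μ=7.9, E[X²]=70.31; C: μ=4, E[X²]=18.
E[X] = 0.29·10 + 0.41·7.9 + 0.3·4 = 7.339.
E[X²] = 0.29·102.56 + 0.41·70.31 + 0.3·18 = 63.9695.
Var(X) = E[X²] − (E[X])² = 63.9695 − 53.8609 = 10.1086.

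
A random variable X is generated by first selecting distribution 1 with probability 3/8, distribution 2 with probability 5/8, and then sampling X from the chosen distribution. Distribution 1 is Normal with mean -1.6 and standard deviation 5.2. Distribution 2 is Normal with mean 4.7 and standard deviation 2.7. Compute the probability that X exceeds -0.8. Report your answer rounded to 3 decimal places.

Conditional on each component, P(X > -0.8): 1: 0.438866; 2: 0.979177.
By total probability, P(X > -0.8) = 0.375·0.438866 + 0.625·0.979177 = 0.77656.

0.777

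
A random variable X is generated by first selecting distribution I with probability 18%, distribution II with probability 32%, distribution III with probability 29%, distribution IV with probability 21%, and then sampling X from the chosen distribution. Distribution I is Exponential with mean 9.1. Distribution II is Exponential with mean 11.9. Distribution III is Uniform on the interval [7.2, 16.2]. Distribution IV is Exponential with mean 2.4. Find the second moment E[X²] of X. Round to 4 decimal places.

164.5168

For each component E[X²] = Var + (mean)², giving I: 165.62; II: 283.22; III: 143.64; IV: 11.52.
Overall E[X²] = 0.18·165.62 + 0.32·283.22 + 0.29·143.64 + 0.21·11.52 = 164.517.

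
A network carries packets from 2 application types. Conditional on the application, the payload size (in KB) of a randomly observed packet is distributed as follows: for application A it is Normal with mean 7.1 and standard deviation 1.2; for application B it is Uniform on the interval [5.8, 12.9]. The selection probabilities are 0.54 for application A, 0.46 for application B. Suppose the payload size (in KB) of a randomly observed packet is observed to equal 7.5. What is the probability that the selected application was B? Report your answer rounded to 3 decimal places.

0.276

Likelihoods f(7.5 | ·): A: 0.314486; B: 0.140845.
Posterior ∝ prior × likelihood. Numerator for B: 0.46·0.140845 = 0.0647887.
Normalizing constant: 0.54·0.314486 + 0.46·0.140845 = 0.234611.
P(B | observation) = 0.0647887 / 0.234611 = 0.276154.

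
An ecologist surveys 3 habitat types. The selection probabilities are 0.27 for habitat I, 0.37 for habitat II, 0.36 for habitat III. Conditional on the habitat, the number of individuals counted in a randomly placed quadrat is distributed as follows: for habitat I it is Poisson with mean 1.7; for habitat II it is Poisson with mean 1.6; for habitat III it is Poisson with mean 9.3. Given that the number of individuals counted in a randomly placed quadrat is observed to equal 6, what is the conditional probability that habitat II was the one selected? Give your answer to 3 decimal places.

Likelihoods P(X=6 | ·): I: 0.00612436; II: 0.00470453; III: 0.0821536.
Posterior ∝ prior × likelihood. Numerator for II: 0.37·0.00470453 = 0.00174068.
Normalizing constant: 0.27·0.00612436 + 0.37·0.00470453 + 0.36·0.0821536 = 0.0329695.
P(II | observation) = 0.00174068 / 0.0329695 = 0.0527965.

0.053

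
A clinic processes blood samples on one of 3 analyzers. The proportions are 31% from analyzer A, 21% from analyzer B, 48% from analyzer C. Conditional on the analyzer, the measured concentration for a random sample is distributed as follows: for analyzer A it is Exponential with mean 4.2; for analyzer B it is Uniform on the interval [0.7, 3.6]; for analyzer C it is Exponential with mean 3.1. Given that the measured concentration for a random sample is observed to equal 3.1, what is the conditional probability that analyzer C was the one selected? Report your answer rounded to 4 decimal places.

Likelihoods f(3.1 | ·): A: 0.113815; B: 0.344828; C: 0.118671.
Posterior ∝ prior × likelihood. Numerator for C: 0.48·0.118671 = 0.056962.
Normalizing constant: 0.31·0.113815 + 0.21·0.344828 + 0.48·0.118671 = 0.164658.
P(C | observation) = 0.056962 / 0.164658 = 0.34594.

0.3459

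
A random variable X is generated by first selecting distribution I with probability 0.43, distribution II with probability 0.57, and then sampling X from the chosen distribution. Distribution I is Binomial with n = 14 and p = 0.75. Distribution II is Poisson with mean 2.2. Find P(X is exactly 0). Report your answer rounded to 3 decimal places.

Conditional on each component, P(X = 0): I: 3.72529e-09; II: 0.110803.
By total probability, P(X = 0) = 0.43·3.72529e-09 + 0.57·0.110803 = 0.0631578.

0.063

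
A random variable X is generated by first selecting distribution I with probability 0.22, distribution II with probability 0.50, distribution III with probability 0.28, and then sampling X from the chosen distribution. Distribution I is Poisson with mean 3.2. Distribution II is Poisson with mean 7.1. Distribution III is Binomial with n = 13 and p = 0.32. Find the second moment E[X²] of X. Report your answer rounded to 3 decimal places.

For each component E[X²] = Var + (mean)², giving I: 13.44; II: 57.51; III: 20.1344.
Overall E[X²] = 0.22·13.44 + 0.5·57.51 + 0.28·20.1344 = 37.3494.

37.349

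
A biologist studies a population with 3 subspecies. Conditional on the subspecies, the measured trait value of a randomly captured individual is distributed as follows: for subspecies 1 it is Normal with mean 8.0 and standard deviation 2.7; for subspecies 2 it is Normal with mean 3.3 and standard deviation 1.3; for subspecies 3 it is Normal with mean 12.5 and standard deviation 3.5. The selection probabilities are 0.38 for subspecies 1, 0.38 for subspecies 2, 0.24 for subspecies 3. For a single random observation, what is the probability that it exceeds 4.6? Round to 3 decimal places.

0.638

Conditional on each subspecies, P(X > 4.6): 1: 0.896032; 2: 0.158655; 3: 0.988.
By total probability, P(X > 4.6) = 0.38·0.896032 + 0.38·0.158655 + 0.24·0.988 = 0.637901.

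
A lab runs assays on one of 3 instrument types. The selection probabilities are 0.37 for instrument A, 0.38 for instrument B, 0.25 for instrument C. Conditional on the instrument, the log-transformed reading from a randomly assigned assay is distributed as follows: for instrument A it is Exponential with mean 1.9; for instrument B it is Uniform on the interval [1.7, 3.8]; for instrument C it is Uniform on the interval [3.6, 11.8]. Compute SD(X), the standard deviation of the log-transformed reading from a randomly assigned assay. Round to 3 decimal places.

Per component, A: μ=1.9, E[X²]=7.22; B: μ=2.75, E[X²]=7.93; C: μ=7.7, E[X²]=64.8933.
E[X] = 0.37·1.9 + 0.38·2.75 + 0.25·7.7 = 3.673.
E[X²] = 0.37·7.22 + 0.38·7.93 + 0.25·64.8933 = 21.9081.
Var(X) = E[X²] − (E[X])² = 21.9081 − 13.4909 = 8.4172.
SD(X) = √8.4172 = 2.90124.

2.901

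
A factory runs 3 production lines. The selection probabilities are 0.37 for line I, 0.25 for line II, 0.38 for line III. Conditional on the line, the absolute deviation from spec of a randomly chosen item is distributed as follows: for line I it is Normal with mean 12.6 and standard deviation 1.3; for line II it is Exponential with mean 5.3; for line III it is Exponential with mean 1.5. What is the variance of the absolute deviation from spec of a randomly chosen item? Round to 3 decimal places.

32.127

Per component, I: μ=12.6, E[X²]=160.45; II: μ=5.3, E[X²]=56.18; III: μ=1.5, E[X²]=4.5.
E[X] = 0.37·12.6 + 0.25·5.3 + 0.38·1.5 = 6.557.
E[X²] = 0.37·160.45 + 0.25·56.18 + 0.38·4.5 = 75.1215.
Var(X) = E[X²] − (E[X])² = 75.1215 − 42.9942 = 32.1273.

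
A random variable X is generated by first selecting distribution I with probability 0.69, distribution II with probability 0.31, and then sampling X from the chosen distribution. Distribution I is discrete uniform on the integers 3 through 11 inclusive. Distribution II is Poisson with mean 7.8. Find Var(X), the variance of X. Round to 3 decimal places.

7.155

Per component, I: μ=7, E[X²]=55.6667; II: μ=7.8, E[X²]=68.64.
E[X] = 0.69·7 + 0.31·7.8 = 7.248.
E[X²] = 0.69·55.6667 + 0.31·68.64 = 59.6884.
Var(X) = E[X²] − (E[X])² = 59.6884 − 52.5335 = 7.1549.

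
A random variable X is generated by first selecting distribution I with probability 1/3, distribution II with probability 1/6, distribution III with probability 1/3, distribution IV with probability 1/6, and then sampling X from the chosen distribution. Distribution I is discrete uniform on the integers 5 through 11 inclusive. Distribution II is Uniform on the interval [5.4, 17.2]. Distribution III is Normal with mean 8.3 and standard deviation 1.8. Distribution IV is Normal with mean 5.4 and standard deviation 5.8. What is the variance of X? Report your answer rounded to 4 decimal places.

Per component, I: μ=8, E[X²]=68; II: μ=11.3, E[X²]=139.293; III: μ=8.3, E[X²]=72.13; IV: μ=5.4, E[X²]=62.8.
E[X] = 0.333333·8 + 0.166667·11.3 + 0.333333·8.3 + 0.166667·5.4 = 8.21667.
E[X²] = 0.333333·68 + 0.166667·139.293 + 0.333333·72.13 + 0.166667·62.8 = 80.3922.
Var(X) = E[X²] − (E[X])² = 80.3922 − 67.5136 = 12.8786.

12.8786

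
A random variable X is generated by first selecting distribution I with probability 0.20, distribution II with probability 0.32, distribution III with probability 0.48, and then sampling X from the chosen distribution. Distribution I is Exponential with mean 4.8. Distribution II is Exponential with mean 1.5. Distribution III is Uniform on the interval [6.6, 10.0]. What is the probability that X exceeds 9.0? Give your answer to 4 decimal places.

Conditional on each component, P(X > 9.0): I: 0.153355; II: 0.00247875; III: 0.294118.
By total probability, P(X > 9.0) = 0.2·0.153355 + 0.32·0.00247875 + 0.48·0.294118 = 0.172641.

0.1726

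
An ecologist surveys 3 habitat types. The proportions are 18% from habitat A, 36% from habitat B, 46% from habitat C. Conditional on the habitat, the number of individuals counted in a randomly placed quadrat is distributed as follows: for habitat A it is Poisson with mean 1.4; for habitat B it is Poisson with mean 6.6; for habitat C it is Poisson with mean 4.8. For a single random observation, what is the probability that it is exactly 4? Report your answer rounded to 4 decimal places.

Conditional on each habitat, P(X = 4): A: 0.039472; B: 0.107553; C: 0.182029.
By total probability, P(X = 4) = 0.18·0.039472 + 0.36·0.107553 + 0.46·0.182029 = 0.129557.

0.1296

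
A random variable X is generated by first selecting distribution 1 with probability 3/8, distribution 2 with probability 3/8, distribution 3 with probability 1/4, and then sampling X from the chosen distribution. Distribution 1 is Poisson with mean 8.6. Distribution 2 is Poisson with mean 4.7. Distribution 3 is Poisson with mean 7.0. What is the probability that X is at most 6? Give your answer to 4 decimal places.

0.5063

Conditional on each component, P(X ≤ 6): 1: 0.245676; 2: 0.804605; 3: 0.449711.
By total probability, P(X ≤ 6) = 0.375·0.245676 + 0.375·0.804605 + 0.25·0.449711 = 0.506283.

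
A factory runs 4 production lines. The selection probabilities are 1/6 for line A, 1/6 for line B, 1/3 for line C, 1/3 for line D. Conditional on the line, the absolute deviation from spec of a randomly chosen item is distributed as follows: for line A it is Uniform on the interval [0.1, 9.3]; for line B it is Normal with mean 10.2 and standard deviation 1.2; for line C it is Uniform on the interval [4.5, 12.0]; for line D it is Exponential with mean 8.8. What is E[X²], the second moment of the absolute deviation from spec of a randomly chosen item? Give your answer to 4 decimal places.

For each component E[X²] = Var + (mean)², giving A: 29.1433; B: 105.48; C: 72.75; D: 154.88.
Overall E[X²] = 0.166667·29.1433 + 0.166667·105.48 + 0.333333·72.75 + 0.333333·154.88 = 98.3139.

98.3139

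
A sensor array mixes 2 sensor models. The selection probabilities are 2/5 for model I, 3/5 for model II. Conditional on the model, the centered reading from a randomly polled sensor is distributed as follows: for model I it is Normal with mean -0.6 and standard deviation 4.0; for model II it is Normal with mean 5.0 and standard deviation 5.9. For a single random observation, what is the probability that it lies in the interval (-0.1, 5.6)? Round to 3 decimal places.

Conditional on each model, P(-0.1 < X < 5.6): I: 0.389691; II: 0.346818.
By total probability, P(-0.1 < X < 5.6) = 0.4·0.389691 + 0.6·0.346818 = 0.363967.

0.364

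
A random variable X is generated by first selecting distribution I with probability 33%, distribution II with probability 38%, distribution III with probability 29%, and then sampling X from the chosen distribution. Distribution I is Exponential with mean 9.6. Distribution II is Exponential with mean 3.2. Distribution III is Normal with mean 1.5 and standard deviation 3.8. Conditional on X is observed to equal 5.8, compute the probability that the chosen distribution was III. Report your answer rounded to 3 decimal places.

0.296

Likelihoods f(5.8 | ·): I: 0.0569302; II: 0.0510142; III: 0.0553447.
Posterior ∝ prior × likelihood. Numerator for III: 0.29·0.0553447 = 0.01605.
Normalizing constant: 0.33·0.0569302 + 0.38·0.0510142 + 0.29·0.0553447 = 0.0542223.
P(III | observation) = 0.01605 / 0.0542223 = 0.296003.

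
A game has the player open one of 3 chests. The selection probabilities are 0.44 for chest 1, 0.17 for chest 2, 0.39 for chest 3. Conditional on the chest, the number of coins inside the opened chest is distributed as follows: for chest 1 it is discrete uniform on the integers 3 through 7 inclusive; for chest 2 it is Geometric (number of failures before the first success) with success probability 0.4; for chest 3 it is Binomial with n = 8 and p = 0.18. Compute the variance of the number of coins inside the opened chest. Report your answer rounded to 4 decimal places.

5.0693

Per component, 1: μ=5, E[X²]=27; 2: μ=1.5, E[X²]=6; 3: μ=1.44, E[X²]=3.2544.
E[X] = 0.44·5 + 0.17·1.5 + 0.39·1.44 = 3.0166.
E[X²] = 0.44·27 + 0.17·6 + 0.39·3.2544 = 14.1692.
Var(X) = E[X²] − (E[X])² = 14.1692 − 9.09988 = 5.06934.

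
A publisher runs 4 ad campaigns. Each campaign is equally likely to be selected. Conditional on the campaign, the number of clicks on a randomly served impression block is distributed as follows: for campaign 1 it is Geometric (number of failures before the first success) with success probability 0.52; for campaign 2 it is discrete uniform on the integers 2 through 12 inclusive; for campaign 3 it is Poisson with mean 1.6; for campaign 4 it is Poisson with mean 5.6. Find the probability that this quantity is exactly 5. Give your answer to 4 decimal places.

Conditional on each campaign, P(X = 5): 1: 0.0132498; 2: 0.0909091; 3: 0.017642; 4: 0.169711.
By total probability, P(X = 5) = 0.25·0.0132498 + 0.25·0.0909091 + 0.25·0.017642 + 0.25·0.169711 = 0.072878.

0.0729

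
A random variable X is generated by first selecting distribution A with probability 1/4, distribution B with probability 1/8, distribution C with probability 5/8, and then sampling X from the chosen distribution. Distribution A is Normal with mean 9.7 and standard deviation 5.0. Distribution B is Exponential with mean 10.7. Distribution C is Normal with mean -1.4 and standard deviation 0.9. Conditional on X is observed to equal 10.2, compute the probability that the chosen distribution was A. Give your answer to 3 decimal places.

Likelihoods f(10.2 | ·): A: 0.0793905; B: 0.036026; C: 3.7447e-37.
Posterior ∝ prior × likelihood. Numerator for A: 0.25·0.0793905 = 0.0198476.
Normalizing constant: 0.25·0.0793905 + 0.125·0.036026 + 0.625·3.7447e-37 = 0.0243509.
P(A | observation) = 0.0198476 / 0.0243509 = 0.815068.

0.815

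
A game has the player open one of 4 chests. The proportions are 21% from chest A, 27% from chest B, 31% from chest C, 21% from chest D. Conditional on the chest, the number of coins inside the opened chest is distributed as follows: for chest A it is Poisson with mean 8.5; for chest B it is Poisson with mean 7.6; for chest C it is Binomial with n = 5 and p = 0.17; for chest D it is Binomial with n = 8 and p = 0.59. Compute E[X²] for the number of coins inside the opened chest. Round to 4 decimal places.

For each component E[X²] = Var + (mean)², giving A: 80.75; B: 65.36; C: 1.428; D: 24.2136.
Overall E[X²] = 0.21·80.75 + 0.27·65.36 + 0.31·1.428 + 0.21·24.2136 = 40.1322.

40.1322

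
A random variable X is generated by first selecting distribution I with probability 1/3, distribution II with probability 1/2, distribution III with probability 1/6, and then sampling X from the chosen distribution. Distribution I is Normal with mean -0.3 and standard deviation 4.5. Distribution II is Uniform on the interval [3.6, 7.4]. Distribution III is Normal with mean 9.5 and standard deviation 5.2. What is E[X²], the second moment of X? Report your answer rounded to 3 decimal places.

42.055

For each component E[X²] = Var + (mean)², giving I: 20.34; II: 31.4533; III: 117.29.
Overall E[X²] = 0.333333·20.34 + 0.5·31.4533 + 0.166667·117.29 = 42.055.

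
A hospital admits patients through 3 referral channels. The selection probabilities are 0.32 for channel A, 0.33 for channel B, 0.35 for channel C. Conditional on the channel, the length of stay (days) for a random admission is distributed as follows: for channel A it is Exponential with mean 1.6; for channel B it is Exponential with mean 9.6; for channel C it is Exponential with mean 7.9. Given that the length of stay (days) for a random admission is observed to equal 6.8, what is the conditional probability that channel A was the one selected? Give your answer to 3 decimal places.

Likelihoods f(6.8 | ·): A: 0.00891515; B: 0.0512984; C: 0.0535242.
Posterior ∝ prior × likelihood. Numerator for A: 0.32·0.00891515 = 0.00285285.
Normalizing constant: 0.32·0.00891515 + 0.33·0.0512984 + 0.35·0.0535242 = 0.0385148.
P(A | observation) = 0.00285285 / 0.0385148 = 0.0740715.

0.074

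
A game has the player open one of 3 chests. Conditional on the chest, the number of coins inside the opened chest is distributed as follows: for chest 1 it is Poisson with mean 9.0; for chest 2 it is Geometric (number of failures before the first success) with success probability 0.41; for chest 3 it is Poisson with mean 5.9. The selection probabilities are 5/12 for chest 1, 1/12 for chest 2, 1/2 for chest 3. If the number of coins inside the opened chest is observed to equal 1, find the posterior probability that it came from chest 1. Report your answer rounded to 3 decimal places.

0.016

Likelihoods P(X=1 | ·): 1: 0.00111069; 2: 0.2419; 3: 0.0161627.
Posterior ∝ prior × likelihood. Numerator for 1: 0.416667·0.00111069 = 0.000462787.
Normalizing constant: 0.416667·0.00111069 + 0.0833333·0.2419 + 0.5·0.0161627 = 0.0287025.
P(1 | observation) = 0.000462787 / 0.0287025 = 0.0161236.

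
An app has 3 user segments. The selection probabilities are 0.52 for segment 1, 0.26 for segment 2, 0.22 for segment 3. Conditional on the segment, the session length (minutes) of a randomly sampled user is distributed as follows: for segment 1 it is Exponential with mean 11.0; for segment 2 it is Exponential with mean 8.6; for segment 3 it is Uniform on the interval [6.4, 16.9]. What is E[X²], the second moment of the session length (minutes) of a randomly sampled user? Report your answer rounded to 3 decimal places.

196.179

For each component E[X²] = Var + (mean)², giving 1: 242; 2: 147.92; 3: 144.91.
Overall E[X²] = 0.52·242 + 0.26·147.92 + 0.22·144.91 = 196.179.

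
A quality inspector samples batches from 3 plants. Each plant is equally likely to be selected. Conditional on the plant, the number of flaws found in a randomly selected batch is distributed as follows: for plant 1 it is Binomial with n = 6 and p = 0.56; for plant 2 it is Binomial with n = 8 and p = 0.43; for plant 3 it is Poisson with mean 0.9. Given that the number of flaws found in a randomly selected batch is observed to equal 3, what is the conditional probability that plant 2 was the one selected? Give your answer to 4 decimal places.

Likelihoods P(X=3 | ·): 1: 0.299193; 2: 0.267897; 3: 0.0493982.
Posterior ∝ prior × likelihood. Numerator for 2: 0.333333·0.267897 = 0.089299.
Normalizing constant: 0.333333·0.299193 + 0.333333·0.267897 + 0.333333·0.0493982 = 0.205496.
P(2 | observation) = 0.089299 / 0.205496 = 0.434553.

0.4346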